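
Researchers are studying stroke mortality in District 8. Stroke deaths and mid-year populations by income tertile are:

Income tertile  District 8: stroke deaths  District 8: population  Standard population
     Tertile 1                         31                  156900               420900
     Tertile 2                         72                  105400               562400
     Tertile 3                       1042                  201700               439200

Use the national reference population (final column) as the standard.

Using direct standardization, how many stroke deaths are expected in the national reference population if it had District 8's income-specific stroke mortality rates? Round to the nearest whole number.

Income-specific rates per 100000 for District 8: 19.76, 68.31, 516.61.
Expected stroke deaths = Σ (standard pop × income-specific rate ÷ 100000)
= 420900×19.76/100000 + 562400×68.31/100000 + 439200×516.61/100000
= 83.16 + 384.18 + 2268.95 = 2736.29.

2736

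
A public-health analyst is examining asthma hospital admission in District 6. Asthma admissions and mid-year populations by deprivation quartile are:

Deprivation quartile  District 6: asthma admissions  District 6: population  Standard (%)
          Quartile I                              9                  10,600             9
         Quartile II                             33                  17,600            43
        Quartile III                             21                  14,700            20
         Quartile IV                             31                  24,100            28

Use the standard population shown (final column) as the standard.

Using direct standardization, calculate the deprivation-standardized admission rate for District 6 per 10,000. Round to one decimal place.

15.3

Deprivation-specific rates per 10,000 for District 6: 8.49, 18.75, 14.29, 12.86.
Standard weights: 0.09, 0.43, 0.20, 0.28.
Standardized rate: 0.0900×8.49 + 0.4300×18.75 + 0.2000×14.29 + 0.2800×12.86 = 15.2855 per 10,000.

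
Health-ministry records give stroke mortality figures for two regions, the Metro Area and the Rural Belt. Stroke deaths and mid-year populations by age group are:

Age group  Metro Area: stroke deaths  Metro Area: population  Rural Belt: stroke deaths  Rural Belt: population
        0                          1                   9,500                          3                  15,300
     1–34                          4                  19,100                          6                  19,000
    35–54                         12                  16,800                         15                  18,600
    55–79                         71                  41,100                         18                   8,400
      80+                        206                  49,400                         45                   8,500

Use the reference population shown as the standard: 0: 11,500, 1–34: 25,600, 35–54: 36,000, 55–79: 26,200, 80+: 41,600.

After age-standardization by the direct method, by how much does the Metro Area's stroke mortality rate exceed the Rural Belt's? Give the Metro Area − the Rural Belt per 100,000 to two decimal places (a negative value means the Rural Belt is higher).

Age-specific rates per 100,000 for the Metro Area: 10.53, 20.94, 71.43, 172.75, 417.00.
For the Rural Belt: 19.61, 31.58, 80.65, 214.29, 529.41.
Standard total = 140,900; weights = 0.0816, 0.1817, 0.2555, 0.1859, 0.2952.
The Metro Area: 0.0816×10.53 + 0.1817×20.94 + 0.2555×71.43 + 0.1859×172.75 + 0.2952×417.00 = 178.1548 per 100,000.
The Rural Belt: 0.0816×19.61 + 0.1817×31.58 + 0.2555×80.65 + 0.1859×214.29 + 0.2952×529.41 = 224.0948 per 100,000.
Difference = 178.1548 − 224.0948 = -45.9400.

-45.94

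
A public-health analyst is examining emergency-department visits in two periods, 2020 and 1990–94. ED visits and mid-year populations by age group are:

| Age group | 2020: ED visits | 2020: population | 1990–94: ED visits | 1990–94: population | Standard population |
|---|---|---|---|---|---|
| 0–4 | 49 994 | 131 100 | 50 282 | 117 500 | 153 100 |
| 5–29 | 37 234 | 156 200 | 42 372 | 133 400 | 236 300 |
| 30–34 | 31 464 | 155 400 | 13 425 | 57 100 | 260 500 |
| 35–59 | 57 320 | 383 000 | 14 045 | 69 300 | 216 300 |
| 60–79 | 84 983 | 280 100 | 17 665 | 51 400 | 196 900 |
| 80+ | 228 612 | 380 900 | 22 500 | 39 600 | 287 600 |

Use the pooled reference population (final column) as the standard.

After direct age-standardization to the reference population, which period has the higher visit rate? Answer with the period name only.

1990–94

Age-specific rates per 1 000 for 2020: 381.342, 238.374, 202.471, 149.661, 303.402, 600.189.
For 1990–94: 427.932, 317.631, 235.114, 202.670, 343.677, 568.182.
Standard total = 1 350 700; weights = 0.1133, 0.1749, 0.1929, 0.1601, 0.1458, 0.2129.
2020: 0.1133×381.342 + 0.1749×238.374 + 0.1929×202.471 + 0.1601×149.661 + 0.1458×303.402 + 0.2129×600.189 = 319.9681 per 1 000.
1990–94: 0.1133×427.932 + 0.1749×317.631 + 0.1929×235.114 + 0.1601×202.670 + 0.1458×343.677 + 0.2129×568.182 = 352.9550 per 1 000.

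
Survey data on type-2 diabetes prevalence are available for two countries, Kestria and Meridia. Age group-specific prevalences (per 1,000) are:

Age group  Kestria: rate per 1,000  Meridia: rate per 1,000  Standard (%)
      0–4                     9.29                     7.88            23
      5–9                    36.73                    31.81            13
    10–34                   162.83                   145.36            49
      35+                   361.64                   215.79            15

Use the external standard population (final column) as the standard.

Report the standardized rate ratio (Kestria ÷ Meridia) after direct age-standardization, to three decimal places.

1.287

Standard weights: 0.23, 0.13, 0.49, 0.15.
Kestria: 0.2300×9.29 + 0.1300×36.73 + 0.4900×162.83 + 0.1500×361.64 = 140.9443 per 1,000.
Meridia: 0.2300×7.88 + 0.1300×31.81 + 0.4900×145.36 + 0.1500×215.79 = 109.5426 per 1,000.
Ratio = 140.9443 ÷ 109.5426 = 1.28666.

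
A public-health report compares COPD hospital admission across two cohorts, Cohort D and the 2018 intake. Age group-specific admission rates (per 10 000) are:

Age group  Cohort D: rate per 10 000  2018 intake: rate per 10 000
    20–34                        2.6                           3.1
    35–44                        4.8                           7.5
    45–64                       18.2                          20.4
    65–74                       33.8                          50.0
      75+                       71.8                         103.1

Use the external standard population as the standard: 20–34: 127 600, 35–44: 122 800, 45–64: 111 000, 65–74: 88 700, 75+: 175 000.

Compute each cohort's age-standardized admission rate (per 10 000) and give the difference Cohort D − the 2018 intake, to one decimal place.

Standard total = 625 100; weights = 0.2041, 0.1964, 0.1776, 0.1419, 0.2800.
Cohort D: 0.2041×2.6 + 0.1964×4.8 + 0.1776×18.2 + 0.1419×33.8 + 0.2800×71.8 = 29.6024 per 10 000.
The 2018 intake: 0.2041×3.1 + 0.1964×7.5 + 0.1776×20.4 + 0.1419×50.0 + 0.2800×103.1 = 41.6869 per 10 000.
Difference = 29.6024 − 41.6869 = -12.0845.

-12.1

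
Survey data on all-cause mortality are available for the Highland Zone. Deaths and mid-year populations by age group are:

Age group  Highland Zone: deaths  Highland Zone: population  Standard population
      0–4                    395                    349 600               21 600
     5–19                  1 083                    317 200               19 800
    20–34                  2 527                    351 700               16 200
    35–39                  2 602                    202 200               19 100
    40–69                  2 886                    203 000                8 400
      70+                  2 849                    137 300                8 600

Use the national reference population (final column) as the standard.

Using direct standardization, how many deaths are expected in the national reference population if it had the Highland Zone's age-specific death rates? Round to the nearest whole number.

752

Age-specific rates per 100 000 for the Highland Zone: 112.99, 341.42, 718.51, 1286.84, 1421.67, 2075.02.
Expected deaths = Σ (standard pop × age-specific rate ÷ 100 000)
= 21 600×112.99/100 000 + 19 800×341.42/100 000 + 16 200×718.51/100 000 + 19 100×1286.84/100 000 + 8 400×1421.67/100 000 + 8 600×2075.02/100 000
= 24.41 + 67.60 + 116.40 + 245.79 + 119.42 + 178.45 = 752.07.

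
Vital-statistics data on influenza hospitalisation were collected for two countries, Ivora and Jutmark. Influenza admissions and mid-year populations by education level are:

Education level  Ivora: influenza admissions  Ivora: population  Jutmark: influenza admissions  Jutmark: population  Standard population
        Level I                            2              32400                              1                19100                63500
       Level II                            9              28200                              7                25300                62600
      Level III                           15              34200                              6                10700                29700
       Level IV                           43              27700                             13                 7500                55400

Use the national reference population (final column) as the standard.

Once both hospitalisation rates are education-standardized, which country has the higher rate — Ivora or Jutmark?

Education-specific rates per 100000 for Ivora: 6.17, 31.91, 43.86, 155.23.
For Jutmark: 5.24, 27.67, 56.07, 173.33.
Standard total = 211200; weights = 0.3007, 0.2964, 0.1406, 0.2623.
Ivora: 0.3007×6.17 + 0.2964×31.91 + 0.1406×43.86 + 0.2623×155.23 = 58.2030 per 100000.
Jutmark: 0.3007×5.24 + 0.2964×27.67 + 0.1406×56.07 + 0.2623×173.33 = 63.1277 per 100000.
The crude rates (56.33 vs 43.13) would put Ivora higher, but that reflects its education composition; once standardized to a common education structure, Jutmark has the higher underlying rate.

Jutmark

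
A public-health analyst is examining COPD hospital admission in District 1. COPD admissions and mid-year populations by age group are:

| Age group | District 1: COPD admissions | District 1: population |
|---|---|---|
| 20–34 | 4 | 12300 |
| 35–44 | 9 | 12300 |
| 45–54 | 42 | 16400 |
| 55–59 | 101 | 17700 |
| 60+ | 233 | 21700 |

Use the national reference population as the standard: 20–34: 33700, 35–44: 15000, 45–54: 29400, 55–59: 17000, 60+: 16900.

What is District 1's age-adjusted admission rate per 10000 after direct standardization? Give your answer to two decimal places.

33.54

Age-specific rates per 10000 for District 1: 3.25, 7.32, 25.61, 57.06, 107.37.
Standard total = 112000; weights = 0.3009, 0.1339, 0.2625, 0.1518, 0.1509.
Standardized rate: 0.3009×3.25 + 0.1339×7.32 + 0.2625×25.61 + 0.1518×57.06 + 0.1509×107.37 = 33.5441 per 10000.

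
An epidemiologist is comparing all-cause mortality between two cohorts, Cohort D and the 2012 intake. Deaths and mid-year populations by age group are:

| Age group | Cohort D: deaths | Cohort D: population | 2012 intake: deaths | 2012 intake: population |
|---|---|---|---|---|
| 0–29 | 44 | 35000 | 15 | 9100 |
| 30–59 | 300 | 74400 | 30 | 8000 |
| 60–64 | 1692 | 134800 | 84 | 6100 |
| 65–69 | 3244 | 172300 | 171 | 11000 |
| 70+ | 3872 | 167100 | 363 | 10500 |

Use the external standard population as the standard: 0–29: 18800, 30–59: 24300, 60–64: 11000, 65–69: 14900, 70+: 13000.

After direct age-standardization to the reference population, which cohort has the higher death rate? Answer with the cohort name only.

2012 intake

Age-specific rates per 1000 for Cohort D: 1.257, 4.032, 12.552, 18.828, 23.172.
For the 2012 intake: 1.648, 3.750, 13.770, 15.545, 34.571.
Standard total = 82000; weights = 0.2293, 0.2963, 0.1341, 0.1817, 0.1585.
Cohort D: 0.2293×1.257 + 0.2963×4.032 + 0.1341×12.552 + 0.1817×18.828 + 0.1585×23.172 = 10.2616 per 1000.
The 2012 intake: 0.2293×1.648 + 0.2963×3.750 + 0.1341×13.770 + 0.1817×15.545 + 0.1585×34.571 = 11.6420 per 1000.
The crude rates (15.68 vs 14.83) would put Cohort D higher, but that reflects its age composition; once standardized to a common age structure, the 2012 intake has the higher underlying rate.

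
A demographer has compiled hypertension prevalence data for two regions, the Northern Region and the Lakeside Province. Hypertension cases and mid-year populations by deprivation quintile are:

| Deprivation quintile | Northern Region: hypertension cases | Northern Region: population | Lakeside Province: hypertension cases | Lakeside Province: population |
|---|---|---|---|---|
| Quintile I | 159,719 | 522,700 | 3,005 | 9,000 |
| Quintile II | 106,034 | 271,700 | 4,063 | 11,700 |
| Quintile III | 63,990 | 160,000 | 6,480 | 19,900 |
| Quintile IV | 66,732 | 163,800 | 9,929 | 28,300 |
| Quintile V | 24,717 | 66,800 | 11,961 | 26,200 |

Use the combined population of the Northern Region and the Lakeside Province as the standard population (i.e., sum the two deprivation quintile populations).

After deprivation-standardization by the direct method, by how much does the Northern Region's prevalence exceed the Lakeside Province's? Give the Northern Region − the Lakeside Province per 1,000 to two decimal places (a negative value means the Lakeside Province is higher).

10.40

Deprivation-specific rates per 1,000 for the Northern Region: 305.565, 390.261, 399.938, 407.399, 370.015.
For the Lakeside Province: 333.889, 347.265, 325.628, 350.848, 456.527.
Combined standard total = 1,280,100; weights = 0.4154, 0.2214, 0.1405, 0.1501, 0.0727.
The Northern Region: 0.4154×305.565 + 0.2214×390.261 + 0.1405×399.938 + 0.1501×407.399 + 0.0727×370.015 = 357.5429 per 1,000.
The Lakeside Province: 0.4154×333.889 + 0.2214×347.265 + 0.1405×325.628 + 0.1501×350.848 + 0.0727×456.527 = 347.1440 per 1,000.
Difference = 357.5429 − 347.1440 = 10.3989.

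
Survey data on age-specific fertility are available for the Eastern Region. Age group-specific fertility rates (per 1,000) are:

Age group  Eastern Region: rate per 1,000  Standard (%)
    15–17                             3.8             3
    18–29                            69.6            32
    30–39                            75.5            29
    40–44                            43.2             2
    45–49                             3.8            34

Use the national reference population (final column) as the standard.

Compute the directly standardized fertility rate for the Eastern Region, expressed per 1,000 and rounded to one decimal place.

46.4

Standard weights: 0.03, 0.32, 0.29, 0.02, 0.34.
Standardized rate: 0.0300×3.8 + 0.3200×69.6 + 0.2900×75.5 + 0.0200×43.2 + 0.3400×3.8 = 46.4370 per 1,000.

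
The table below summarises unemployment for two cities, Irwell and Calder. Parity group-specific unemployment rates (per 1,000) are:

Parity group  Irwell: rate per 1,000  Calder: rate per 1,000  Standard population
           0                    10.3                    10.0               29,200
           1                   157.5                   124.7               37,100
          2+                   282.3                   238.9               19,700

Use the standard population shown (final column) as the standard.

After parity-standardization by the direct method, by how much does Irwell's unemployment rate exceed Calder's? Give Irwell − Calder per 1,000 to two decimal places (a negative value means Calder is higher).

Standard total = 86,000; weights = 0.3395, 0.4314, 0.2291.
Irwell: 0.3395×10.3 + 0.4314×157.5 + 0.2291×282.3 = 136.1084 per 1,000.
Calder: 0.3395×10.0 + 0.4314×124.7 + 0.2291×238.9 = 111.9151 per 1,000.
Difference = 136.1084 − 111.9151 = 24.1933.

24.19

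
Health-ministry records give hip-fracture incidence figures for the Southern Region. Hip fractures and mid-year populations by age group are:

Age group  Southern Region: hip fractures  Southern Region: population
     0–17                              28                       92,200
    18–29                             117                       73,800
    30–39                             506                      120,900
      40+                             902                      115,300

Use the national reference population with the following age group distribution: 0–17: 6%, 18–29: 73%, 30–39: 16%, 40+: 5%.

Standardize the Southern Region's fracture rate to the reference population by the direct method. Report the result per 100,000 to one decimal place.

Age-specific rates per 100,000 for the Southern Region: 30.37, 158.54, 418.53, 782.31.
Standard weights: 0.06, 0.73, 0.16, 0.05.
Standardized rate: 0.0600×30.37 + 0.7300×158.54 + 0.1600×418.53 + 0.0500×782.31 = 223.6336 per 100,000.

223.6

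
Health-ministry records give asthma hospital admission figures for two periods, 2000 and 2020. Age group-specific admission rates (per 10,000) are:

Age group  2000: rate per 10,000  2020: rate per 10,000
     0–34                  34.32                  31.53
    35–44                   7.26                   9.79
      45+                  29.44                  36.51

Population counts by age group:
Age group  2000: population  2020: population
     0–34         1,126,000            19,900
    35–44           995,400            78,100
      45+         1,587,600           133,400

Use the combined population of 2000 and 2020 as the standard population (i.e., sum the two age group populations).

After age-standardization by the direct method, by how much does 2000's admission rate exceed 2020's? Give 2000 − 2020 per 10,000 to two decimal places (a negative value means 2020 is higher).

-2.97

Combined standard total = 3,940,400; weights = 0.2908, 0.2724, 0.4368.
2000: 0.2908×34.32 + 0.2724×7.26 + 0.4368×29.44 = 24.8166 per 10,000.
2020: 0.2908×31.53 + 0.2724×9.79 + 0.4368×36.51 = 27.7823 per 10,000.
Difference = 24.8166 − 27.7823 = -2.9658.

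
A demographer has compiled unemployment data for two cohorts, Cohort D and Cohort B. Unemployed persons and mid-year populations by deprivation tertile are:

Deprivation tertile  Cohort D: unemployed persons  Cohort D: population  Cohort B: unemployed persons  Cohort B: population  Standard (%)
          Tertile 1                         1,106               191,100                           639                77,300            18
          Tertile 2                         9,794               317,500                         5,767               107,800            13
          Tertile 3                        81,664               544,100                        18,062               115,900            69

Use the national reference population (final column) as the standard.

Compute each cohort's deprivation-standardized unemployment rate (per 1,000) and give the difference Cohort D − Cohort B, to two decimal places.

Deprivation-specific rates per 1,000 for Cohort D: 5.788, 30.847, 150.090.
For Cohort B: 8.266, 53.497, 155.841.
Standard weights: 0.18, 0.13, 0.69.
Cohort D: 0.1800×5.788 + 0.1300×30.847 + 0.6900×150.090 = 108.6140 per 1,000.
Cohort B: 0.1800×8.266 + 0.1300×53.497 + 0.6900×155.841 = 115.9731 per 1,000.
Difference = 108.6140 − 115.9731 = -7.3590.

-7.36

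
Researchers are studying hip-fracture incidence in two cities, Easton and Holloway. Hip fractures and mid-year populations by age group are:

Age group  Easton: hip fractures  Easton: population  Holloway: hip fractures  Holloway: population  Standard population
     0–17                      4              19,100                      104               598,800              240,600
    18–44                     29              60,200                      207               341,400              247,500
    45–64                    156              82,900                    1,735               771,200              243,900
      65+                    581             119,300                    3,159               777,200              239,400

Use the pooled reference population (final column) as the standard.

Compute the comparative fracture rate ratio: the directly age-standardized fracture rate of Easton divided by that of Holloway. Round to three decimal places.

1.047

Age-specific rates per 100,000 for Easton: 20.94, 48.17, 188.18, 487.01.
For Holloway: 17.37, 60.63, 224.97, 406.46.
Standard total = 971,400; weights = 0.2477, 0.2548, 0.2511, 0.2464.
Easton: 0.2477×20.94 + 0.2548×48.17 + 0.2511×188.18 + 0.2464×487.01 = 184.7312 per 100,000.
Holloway: 0.2477×17.37 + 0.2548×60.63 + 0.2511×224.97 + 0.2464×406.46 = 176.4081 per 100,000.
Ratio = 184.7312 ÷ 176.4081 = 1.04718.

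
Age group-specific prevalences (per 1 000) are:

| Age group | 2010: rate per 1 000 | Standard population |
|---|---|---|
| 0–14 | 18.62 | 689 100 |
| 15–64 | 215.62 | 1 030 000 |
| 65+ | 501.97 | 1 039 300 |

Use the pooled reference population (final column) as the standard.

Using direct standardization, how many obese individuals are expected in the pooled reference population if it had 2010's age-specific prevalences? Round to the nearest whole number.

Expected obese individuals = Σ (standard pop × age-specific rate ÷ 1 000)
= 689 100×18.62/1 000 + 1 030 000×215.62/1 000 + 1 039 300×501.97/1 000
= 12831.04 + 222088.60 + 521697.42 = 756617.06.

756617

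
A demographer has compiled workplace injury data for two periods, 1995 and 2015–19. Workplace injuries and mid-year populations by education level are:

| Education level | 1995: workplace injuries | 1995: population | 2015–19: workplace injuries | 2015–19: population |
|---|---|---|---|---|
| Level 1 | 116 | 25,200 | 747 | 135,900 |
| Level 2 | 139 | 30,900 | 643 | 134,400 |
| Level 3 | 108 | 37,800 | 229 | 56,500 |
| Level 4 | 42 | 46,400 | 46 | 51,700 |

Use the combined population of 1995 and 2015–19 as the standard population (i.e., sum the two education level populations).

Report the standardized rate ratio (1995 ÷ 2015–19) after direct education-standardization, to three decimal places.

0.859

Education-specific rates per 10,000 for 1995: 46.03, 44.98, 28.57, 9.05.
For 2015–19: 54.97, 47.84, 40.53, 8.90.
Combined standard total = 518,800; weights = 0.3105, 0.3186, 0.1818, 0.1891.
1995: 0.3105×46.03 + 0.3186×44.98 + 0.1818×28.57 + 0.1891×9.05 = 35.5316 per 10,000.
2015–19: 0.3105×54.97 + 0.3186×47.84 + 0.1818×40.53 + 0.1891×8.90 = 41.3616 per 10,000.
Ratio = 35.5316 ÷ 41.3616 = 0.85905.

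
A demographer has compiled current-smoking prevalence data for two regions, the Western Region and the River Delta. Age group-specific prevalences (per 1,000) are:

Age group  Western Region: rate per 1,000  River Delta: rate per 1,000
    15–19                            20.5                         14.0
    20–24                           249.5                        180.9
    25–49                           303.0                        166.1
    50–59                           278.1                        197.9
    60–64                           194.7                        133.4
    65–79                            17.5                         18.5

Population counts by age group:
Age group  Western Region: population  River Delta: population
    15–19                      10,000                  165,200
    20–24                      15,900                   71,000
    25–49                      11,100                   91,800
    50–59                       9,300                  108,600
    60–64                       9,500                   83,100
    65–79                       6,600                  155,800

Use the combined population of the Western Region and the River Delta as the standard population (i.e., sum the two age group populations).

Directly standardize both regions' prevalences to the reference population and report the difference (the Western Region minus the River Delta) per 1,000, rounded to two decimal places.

49.00

Combined standard total = 737,900; weights = 0.2374, 0.1178, 0.1394, 0.1598, 0.1255, 0.2201.
The Western Region: 0.2374×20.5 + 0.1178×249.5 + 0.1394×303.0 + 0.1598×278.1 + 0.1255×194.7 + 0.2201×17.5 = 149.2222 per 1,000.
The River Delta: 0.2374×14.0 + 0.1178×180.9 + 0.1394×166.1 + 0.1598×197.9 + 0.1255×133.4 + 0.2201×18.5 = 100.2227 per 1,000.
Difference = 149.2222 − 100.2227 = 48.9995.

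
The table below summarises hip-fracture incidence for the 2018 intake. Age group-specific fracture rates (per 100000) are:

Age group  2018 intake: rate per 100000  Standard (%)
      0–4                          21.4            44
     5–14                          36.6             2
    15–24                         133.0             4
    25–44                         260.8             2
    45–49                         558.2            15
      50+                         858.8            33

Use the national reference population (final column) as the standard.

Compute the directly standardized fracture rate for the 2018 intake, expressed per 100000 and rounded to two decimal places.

Standard weights: 0.44, 0.02, 0.04, 0.02, 0.15, 0.33.
Standardized rate: 0.4400×21.4 + 0.0200×36.6 + 0.0400×133.0 + 0.0200×260.8 + 0.1500×558.2 + 0.3300×858.8 = 387.8180 per 100000.

387.82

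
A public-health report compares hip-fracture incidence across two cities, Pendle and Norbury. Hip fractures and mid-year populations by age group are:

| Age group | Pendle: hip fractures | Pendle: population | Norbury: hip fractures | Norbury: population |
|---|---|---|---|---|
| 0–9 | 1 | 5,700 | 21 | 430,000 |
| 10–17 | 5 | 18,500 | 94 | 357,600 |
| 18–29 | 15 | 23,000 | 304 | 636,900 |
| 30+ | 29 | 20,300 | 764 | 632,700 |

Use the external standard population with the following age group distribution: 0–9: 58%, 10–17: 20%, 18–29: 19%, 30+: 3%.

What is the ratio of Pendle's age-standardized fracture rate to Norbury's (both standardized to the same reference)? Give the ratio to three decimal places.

1.552

Age-specific rates per 100,000 for Pendle: 17.54, 27.03, 65.22, 142.86.
For Norbury: 4.88, 26.29, 47.73, 120.75.
Standard weights: 0.58, 0.20, 0.19, 0.03.
Pendle: 0.5800×17.54 + 0.2000×27.03 + 0.1900×65.22 + 0.0300×142.86 = 32.2579 per 100,000.
Norbury: 0.5800×4.88 + 0.2000×26.29 + 0.1900×47.73 + 0.0300×120.75 = 20.7813 per 100,000.
Ratio = 32.2579 ÷ 20.7813 = 1.55225.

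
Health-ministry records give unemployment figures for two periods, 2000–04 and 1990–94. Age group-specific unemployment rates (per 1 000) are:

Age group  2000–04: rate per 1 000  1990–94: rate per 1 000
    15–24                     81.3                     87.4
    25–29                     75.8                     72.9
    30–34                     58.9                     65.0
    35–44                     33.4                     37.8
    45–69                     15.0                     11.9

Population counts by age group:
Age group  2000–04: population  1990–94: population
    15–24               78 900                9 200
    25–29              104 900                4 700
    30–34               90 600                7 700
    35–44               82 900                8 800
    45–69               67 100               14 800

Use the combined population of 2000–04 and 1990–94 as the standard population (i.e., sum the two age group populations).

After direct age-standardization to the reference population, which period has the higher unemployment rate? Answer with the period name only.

Combined standard total = 469 600; weights = 0.1876, 0.2334, 0.2093, 0.1953, 0.1744.
2000–04: 0.1876×81.3 + 0.2334×75.8 + 0.2093×58.9 + 0.1953×33.4 + 0.1744×15.0 = 54.4109 per 1 000.
1990–94: 0.1876×87.4 + 0.2334×72.9 + 0.2093×65.0 + 0.1953×37.8 + 0.1744×11.9 = 56.4739 per 1 000.
The crude rates (55.32 vs 47.70) would put 2000–04 higher, but that reflects its age composition; once standardized to a common age structure, 1990–94 has the higher underlying rate.

1990–94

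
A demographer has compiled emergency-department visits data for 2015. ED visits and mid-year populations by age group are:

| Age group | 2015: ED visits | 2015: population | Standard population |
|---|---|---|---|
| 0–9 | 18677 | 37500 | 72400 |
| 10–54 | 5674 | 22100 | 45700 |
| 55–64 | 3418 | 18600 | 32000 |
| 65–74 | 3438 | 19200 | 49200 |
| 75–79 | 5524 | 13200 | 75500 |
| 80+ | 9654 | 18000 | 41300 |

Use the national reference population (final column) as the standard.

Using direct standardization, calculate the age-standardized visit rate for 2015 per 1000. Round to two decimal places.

367.70

Age-specific rates per 1000 for 2015: 498.053, 256.742, 183.763, 179.062, 418.485, 536.333.
Standard total = 316100; weights = 0.2290, 0.1446, 0.1012, 0.1556, 0.2388, 0.1307.
Standardized rate: 0.2290×498.053 + 0.1446×256.742 + 0.1012×183.763 + 0.1556×179.062 + 0.2388×418.485 + 0.1307×536.333 = 367.6958 per 1000.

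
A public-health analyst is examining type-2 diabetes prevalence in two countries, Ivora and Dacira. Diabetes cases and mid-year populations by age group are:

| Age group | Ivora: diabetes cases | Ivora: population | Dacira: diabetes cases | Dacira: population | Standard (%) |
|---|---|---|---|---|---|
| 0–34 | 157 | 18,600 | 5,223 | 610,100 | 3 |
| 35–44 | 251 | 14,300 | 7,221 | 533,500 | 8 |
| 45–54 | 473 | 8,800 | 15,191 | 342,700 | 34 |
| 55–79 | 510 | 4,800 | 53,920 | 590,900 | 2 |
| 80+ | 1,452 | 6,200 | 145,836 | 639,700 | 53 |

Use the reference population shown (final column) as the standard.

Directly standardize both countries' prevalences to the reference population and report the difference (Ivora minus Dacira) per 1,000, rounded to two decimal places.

Age-specific rates per 1,000 for Ivora: 8.441, 17.552, 53.750, 106.250, 234.194.
For Dacira: 8.561, 13.535, 44.327, 91.251, 227.976.
Standard weights: 0.03, 0.08, 0.34, 0.02, 0.53.
Ivora: 0.0300×8.441 + 0.0800×17.552 + 0.3400×53.750 + 0.0200×106.250 + 0.5300×234.194 = 146.1800 per 1,000.
Dacira: 0.0300×8.561 + 0.0800×13.535 + 0.3400×44.327 + 0.0200×91.251 + 0.5300×227.976 = 139.0630 per 1,000.
Difference = 146.1800 − 139.0630 = 7.1170.

7.12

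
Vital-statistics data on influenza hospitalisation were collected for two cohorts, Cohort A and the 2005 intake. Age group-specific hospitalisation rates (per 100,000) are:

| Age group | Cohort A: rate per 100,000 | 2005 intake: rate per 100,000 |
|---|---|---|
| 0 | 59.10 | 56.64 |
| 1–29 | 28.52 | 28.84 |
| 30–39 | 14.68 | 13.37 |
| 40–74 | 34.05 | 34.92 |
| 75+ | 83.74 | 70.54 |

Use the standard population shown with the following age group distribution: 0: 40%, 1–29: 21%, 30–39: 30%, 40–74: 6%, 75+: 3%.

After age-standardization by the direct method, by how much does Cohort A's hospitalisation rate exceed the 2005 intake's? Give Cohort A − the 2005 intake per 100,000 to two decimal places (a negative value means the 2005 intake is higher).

Standard weights: 0.40, 0.21, 0.30, 0.06, 0.03.
Cohort A: 0.4000×59.10 + 0.2100×28.52 + 0.3000×14.68 + 0.0600×34.05 + 0.0300×83.74 = 38.5884 per 100,000.
The 2005 intake: 0.4000×56.64 + 0.2100×28.84 + 0.3000×13.37 + 0.0600×34.92 + 0.0300×70.54 = 36.9348 per 100,000.
Difference = 38.5884 − 36.9348 = 1.6536.

1.65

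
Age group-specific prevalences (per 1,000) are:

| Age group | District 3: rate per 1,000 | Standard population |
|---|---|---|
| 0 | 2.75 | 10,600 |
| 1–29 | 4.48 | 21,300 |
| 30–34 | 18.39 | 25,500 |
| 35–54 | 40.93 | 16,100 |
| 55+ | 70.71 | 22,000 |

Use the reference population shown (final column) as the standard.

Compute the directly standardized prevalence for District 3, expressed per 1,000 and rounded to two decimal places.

29.40

Standard total = 95,500; weights = 0.1110, 0.2230, 0.2670, 0.1686, 0.2304.
Standardized rate: 0.1110×2.75 + 0.2230×4.48 + 0.2670×18.39 + 0.1686×40.93 + 0.2304×70.71 = 29.4043 per 1,000.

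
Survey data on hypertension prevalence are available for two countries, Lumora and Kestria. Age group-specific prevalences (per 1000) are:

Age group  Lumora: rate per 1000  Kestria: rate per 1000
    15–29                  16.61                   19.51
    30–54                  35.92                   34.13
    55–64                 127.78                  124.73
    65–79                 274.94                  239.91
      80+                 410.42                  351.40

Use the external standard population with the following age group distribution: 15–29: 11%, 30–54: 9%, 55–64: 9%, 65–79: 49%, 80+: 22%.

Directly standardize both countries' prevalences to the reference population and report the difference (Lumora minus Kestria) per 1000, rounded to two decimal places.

30.27

Standard weights: 0.11, 0.09, 0.09, 0.49, 0.22.
Lumora: 0.1100×16.61 + 0.0900×35.92 + 0.0900×127.78 + 0.4900×274.94 + 0.2200×410.42 = 241.5731 per 1000.
Kestria: 0.1100×19.51 + 0.0900×34.13 + 0.0900×124.73 + 0.4900×239.91 + 0.2200×351.40 = 211.3074 per 1000.
Difference = 241.5731 − 211.3074 = 30.2657.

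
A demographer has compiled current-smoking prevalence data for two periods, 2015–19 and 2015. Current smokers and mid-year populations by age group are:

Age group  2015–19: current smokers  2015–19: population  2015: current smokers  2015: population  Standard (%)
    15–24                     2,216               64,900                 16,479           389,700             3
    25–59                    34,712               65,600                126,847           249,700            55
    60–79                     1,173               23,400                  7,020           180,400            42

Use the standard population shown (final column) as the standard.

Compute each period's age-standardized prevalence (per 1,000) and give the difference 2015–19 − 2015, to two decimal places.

16.10

Age-specific rates per 1,000 for 2015–19: 34.145, 529.146, 50.128.
For 2015: 42.286, 507.998, 38.914.
Standard weights: 0.03, 0.55, 0.42.
2015–19: 0.0300×34.145 + 0.5500×529.146 + 0.4200×50.128 = 313.1087 per 1,000.
2015: 0.0300×42.286 + 0.5500×507.998 + 0.4200×38.914 = 297.0110 per 1,000.
Difference = 313.1087 − 297.0110 = 16.0977.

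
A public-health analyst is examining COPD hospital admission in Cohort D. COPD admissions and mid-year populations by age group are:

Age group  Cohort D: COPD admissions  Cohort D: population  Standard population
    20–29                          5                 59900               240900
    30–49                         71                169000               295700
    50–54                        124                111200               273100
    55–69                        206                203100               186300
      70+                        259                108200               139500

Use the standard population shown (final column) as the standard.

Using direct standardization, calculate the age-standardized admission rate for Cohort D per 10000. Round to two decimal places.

8.56

Age-specific rates per 10000 for Cohort D: 0.83, 4.20, 11.15, 10.14, 23.94.
Standard total = 1135500; weights = 0.2122, 0.2604, 0.2405, 0.1641, 0.1229.
Standardized rate: 0.2122×0.83 + 0.2604×4.20 + 0.2405×11.15 + 0.1641×10.14 + 0.1229×23.94 = 8.5580 per 10000.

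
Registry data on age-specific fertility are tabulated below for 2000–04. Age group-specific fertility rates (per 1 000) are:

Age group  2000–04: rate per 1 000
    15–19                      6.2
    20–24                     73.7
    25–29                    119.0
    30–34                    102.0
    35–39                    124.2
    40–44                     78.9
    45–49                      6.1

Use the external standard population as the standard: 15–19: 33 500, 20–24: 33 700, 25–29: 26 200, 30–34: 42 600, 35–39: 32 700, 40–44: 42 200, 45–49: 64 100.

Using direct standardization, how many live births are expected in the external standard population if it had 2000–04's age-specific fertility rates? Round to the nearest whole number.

17936

Expected live births = Σ (standard pop × age-specific rate ÷ 1 000)
= 33 500×6.2/1 000 + 33 700×73.7/1 000 + 26 200×119.0/1 000 + 42 600×102.0/1 000 + 32 700×124.2/1 000 + 42 200×78.9/1 000 + 64 100×6.1/1 000
= 207.70 + 2483.69 + 3117.80 + 4345.20 + 4061.34 + 3329.58 + 391.01 = 17936.32.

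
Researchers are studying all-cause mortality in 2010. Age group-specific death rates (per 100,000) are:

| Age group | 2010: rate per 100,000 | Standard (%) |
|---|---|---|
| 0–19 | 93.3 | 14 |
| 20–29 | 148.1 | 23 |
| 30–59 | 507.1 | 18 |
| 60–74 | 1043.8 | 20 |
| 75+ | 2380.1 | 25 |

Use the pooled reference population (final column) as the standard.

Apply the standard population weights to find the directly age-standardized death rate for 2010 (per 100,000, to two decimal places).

942.19

Standard weights: 0.14, 0.23, 0.18, 0.20, 0.25.
Standardized rate: 0.1400×93.3 + 0.2300×148.1 + 0.1800×507.1 + 0.2000×1043.8 + 0.2500×2380.1 = 942.1880 per 100,000.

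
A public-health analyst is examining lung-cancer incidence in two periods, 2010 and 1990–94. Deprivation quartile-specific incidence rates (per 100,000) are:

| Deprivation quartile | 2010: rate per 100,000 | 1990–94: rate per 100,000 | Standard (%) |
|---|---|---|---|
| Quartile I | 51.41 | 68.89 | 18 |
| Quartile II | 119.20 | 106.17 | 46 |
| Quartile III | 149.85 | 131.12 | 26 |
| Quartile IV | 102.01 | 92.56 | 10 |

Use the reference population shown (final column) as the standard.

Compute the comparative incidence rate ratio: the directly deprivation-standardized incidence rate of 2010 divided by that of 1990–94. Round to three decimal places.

Standard weights: 0.18, 0.46, 0.26, 0.10.
2010: 0.1800×51.41 + 0.4600×119.20 + 0.2600×149.85 + 0.1000×102.01 = 113.2478 per 100,000.
1990–94: 0.1800×68.89 + 0.4600×106.17 + 0.2600×131.12 + 0.1000×92.56 = 104.5856 per 100,000.
Ratio = 113.2478 ÷ 104.5856 = 1.08282.

1.083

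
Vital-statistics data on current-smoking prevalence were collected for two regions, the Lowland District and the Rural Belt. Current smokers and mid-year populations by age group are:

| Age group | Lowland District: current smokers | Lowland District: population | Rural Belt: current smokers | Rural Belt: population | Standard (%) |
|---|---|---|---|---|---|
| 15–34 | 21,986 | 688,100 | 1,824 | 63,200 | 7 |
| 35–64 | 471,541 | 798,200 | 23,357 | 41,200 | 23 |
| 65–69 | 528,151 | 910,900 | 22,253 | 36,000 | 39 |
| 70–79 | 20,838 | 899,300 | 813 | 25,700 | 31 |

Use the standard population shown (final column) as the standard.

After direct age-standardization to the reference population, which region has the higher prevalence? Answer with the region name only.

Rural Belt

Age-specific rates per 1,000 for the Lowland District: 31.952, 590.755, 579.812, 23.171.
For the Rural Belt: 28.861, 566.917, 618.139, 31.634.
Standard weights: 0.07, 0.23, 0.39, 0.31.
The Lowland District: 0.0700×31.952 + 0.2300×590.755 + 0.3900×579.812 + 0.3100×23.171 = 371.4203 per 1,000.
The Rural Belt: 0.0700×28.861 + 0.2300×566.917 + 0.3900×618.139 + 0.3100×31.634 = 383.2921 per 1,000.
The crude rates (316.25 vs 290.47) would put the Lowland District higher, but that reflects its age composition; once standardized to a common age structure, the Rural Belt has the higher underlying rate.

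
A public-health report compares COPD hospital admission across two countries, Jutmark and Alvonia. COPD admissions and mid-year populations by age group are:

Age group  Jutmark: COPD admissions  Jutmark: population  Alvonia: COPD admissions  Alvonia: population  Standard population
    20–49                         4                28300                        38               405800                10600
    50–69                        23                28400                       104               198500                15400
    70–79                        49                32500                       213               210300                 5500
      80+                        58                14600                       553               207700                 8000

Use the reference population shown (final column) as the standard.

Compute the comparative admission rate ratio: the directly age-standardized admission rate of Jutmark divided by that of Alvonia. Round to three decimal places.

Age-specific rates per 10000 for Jutmark: 1.41, 8.10, 15.08, 39.73.
For Alvonia: 0.94, 5.24, 10.13, 26.62.
Standard total = 39500; weights = 0.2684, 0.3899, 0.1392, 0.2025.
Jutmark: 0.2684×1.41 + 0.3899×8.10 + 0.1392×15.08 + 0.2025×39.73 = 13.6818 per 10000.
Alvonia: 0.2684×0.94 + 0.3899×5.24 + 0.1392×10.13 + 0.2025×26.62 = 9.0966 per 10000.
Ratio = 13.6818 ÷ 9.0966 = 1.50405.

1.504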